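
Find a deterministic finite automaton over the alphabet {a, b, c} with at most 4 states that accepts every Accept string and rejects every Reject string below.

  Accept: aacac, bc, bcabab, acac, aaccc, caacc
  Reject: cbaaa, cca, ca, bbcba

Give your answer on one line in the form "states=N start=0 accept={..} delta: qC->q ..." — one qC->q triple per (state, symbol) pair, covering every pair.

Grow the machine one transition at a time. Run the examples from 0; the earliest place one falls off (shortest prefix, ties alphabetical) gets sent to the lowest-numbered state that keeps every Accept/Reject pair distinguishable — a pair clashes when both reach the same state with identical unread suffix — and to a fresh state only if none does.
a: 0a undefined. 0a->0: ok.
b: 0b undefined. 0b->0: ok.
c: 0c undefined. 0c->0: no, aacac/cbaaa meet in 0. Open state 1: 0c->1.
ca: 1a undefined. 1a->0: no, bcabab/ca meet in 0. 1a->1: no, bc/ca meet in 1. Open state 2: 1a->2.
cb: 1b undefined. 1b->0: ok.
cc: 1c undefined. 1c->0: ok.
caa: 2a undefined. 2a->0: no, caacc/cbaaa meet in 0. 2a->1: ok.
acac: 2c undefined. 2c->0: no, aacac/cbaaa meet in 0. 2c->1: ok.
bcab: 2b undefined. 2b->0: no, bcabab/cbaaa meet in 0. 2b->1: ok.
All examples now run through 3 states with every (state, symbol) defined. Accept strings end in {1}, Reject strings end in {0,2}; accept={1}.

states=3 start=0 accept={1} delta: 0a->0 0b->0 0c->1 1a->2 1b->0 1c->0 2a->1 2b->1 2c->1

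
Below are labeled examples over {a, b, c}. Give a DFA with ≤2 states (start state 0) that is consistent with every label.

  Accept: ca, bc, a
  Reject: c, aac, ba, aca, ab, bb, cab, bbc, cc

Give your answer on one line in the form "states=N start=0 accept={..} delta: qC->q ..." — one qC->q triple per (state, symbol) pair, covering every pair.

State merging on the prefix tree: take the shortest (then alphabetical) example prefix whose next move is undefined and point that move at state 0, else 1, else 2, ...; a target is out if some Accept/Reject pair would then sit in one state with the same input left (inseparable). If every existing state is out, open a new one.
a: 0a undefined. 0a->0: no, ca/aca meet in 0 with "ca" left. Open state 1: 0a->1.
b: 0b undefined. 0b->0: no, bc/c meet in 0 with "c" left. 0b->1: ok.
c: 0c undefined. 0c->0: ok.
aa: 1a undefined. 1a->0: ok.
ab: 1b undefined. 1b->0: ok.
ac: 1c undefined. 1c->0: no, ca/aca meet in 1. 1c->1: ok.
All examples now run through 2 states with every (state, symbol) defined. Accept strings end in {1}, Reject strings end in {0}; accept={1}.

states=2 start=0 accept={1} delta: 0a->1 0b->1 0c->0 1a->0 1b->0 1c->1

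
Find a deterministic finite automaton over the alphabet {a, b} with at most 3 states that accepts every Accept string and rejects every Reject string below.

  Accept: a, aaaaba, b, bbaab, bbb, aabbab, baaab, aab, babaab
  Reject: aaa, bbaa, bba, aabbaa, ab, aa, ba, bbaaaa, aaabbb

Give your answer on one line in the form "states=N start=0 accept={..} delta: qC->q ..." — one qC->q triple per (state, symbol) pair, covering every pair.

states=3 start=0 accept={0,1} delta: 0a->1 0b->1 1a->2 1b->2 2a->2 2b->0

Grow the machine one transition at a time. Run the examples from 0; the earliest place one falls off (shortest prefix, ties alphabetical) gets sent to the lowest-numbered state that keeps every Accept/Reject pair distinguishable — a pair clashes when both reach the same state with identical unread suffix — and to a fresh state only if none does.
a: 0a undefined. 0a->0: no, a/aaa meet in 0. Open state 1: 0a->1.
b: 0b undefined. 0b->0: no, a/bba meet in 1. 0b->1: ok.
aa: 1a undefined. 1a->0: no, a/aaa meet in 1. 1a->1: no, a/aaa meet in 1. Open state 2: 1a->2.
ab: 1b undefined. 1b->0: no, a/bba meet in 1. 1b->1: no, a/ab meet in 1. 1b->2: ok.
aaa: 2a undefined. 2a->0: no, a/bbaa meet in 1. 2a->1: no, a/aaa meet in 1. 2a->2: ok.
aab: 2b undefined. 2b->0: ok.
All examples now run through 3 states with every (state, symbol) defined. Accept strings end in {0,1}, Reject strings end in {2}; accept={0,1}.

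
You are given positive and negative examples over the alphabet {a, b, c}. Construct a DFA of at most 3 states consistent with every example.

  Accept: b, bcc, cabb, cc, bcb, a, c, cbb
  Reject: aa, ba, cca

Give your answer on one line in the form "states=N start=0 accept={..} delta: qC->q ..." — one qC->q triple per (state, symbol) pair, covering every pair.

State merging on the prefix tree: take the shortest (then alphabetical) example prefix whose next move is undefined and point that move at state 0, else 1, else 2, ...; a target is out if some Accept/Reject pair would then sit in one state with the same input left (inseparable). If every existing state is out, open a new one.
a: 0a undefined. 0a->0: no, a/aa meet in 0. Open state 1: 0a->1.
b: 0b undefined. 0b->0: no, a/ba meet in 1. 0b->1: ok.
c: 0c undefined. 0c->0: no, b/cca meet in 1. 0c->1: ok.
aa: 1a undefined. 1a->0: ok.
bc: 1c undefined. 1c->0: no, b/cca meet in 1. 1c->1: ok.
cb: 1b undefined. 1b->0: no, cabb/aa meet in 0. 1b->1: ok.
All examples now run through 2 states with every (state, symbol) defined. Accept strings end in {1}, Reject strings end in {0}; accept={1}.

states=2 start=0 accept={1} delta: 0a->1 0b->1 0c->1 1a->0 1b->1 1c->1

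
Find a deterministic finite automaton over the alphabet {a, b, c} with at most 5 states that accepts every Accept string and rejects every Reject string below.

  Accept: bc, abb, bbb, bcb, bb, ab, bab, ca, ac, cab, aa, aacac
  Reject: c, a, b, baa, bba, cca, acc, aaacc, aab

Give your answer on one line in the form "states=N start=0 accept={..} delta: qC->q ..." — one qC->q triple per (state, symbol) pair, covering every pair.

Fold the examples into a partial DFA from state 0: repeatedly fix the first undefined (state, symbol) met by the shortest-then-alphabetical prefix, trying targets in increasing order and rejecting any under which an Accept and a Reject string meet in one state with the same remainder; add a state when all current targets are rejected. Accepting states are where Accept strings end.
a: 0a undefined. 0a->0: no, ab/b meet in 0 with "b" left. Open state 1: 0a->1.
b: 0b undefined. 0b->0: no, bc/c meet in 0 with "c" left. 0b->1: no, bab/aab meet in 1 with "ab" left. Open state 2: 0b->2.
c: 0c undefined. 0c->0: no, ca/a meet in 1. 0c->1: no, cab/aab meet in 1 with "ab" left. 0c->2: ok.
aa: 1a undefined. 1a->0: ok.
ab: 1b undefined. 1b->0: no, abb/c meet in 2. 1b->1: no, abb/a meet in 1. 1b->2: no, ab/c meet in 2. Open state 3: 1b->3.
ac: 1c undefined. 1c->0: ok.
ba: 2a undefined. 2a->0: no, bab/c meet in 2. 2a->1: no, ca/a meet in 1. 2a->2: no, ca/c meet in 2. 2a->3: ok.
bb: 2b undefined. 2b->0: no, bbb/c meet in 2. 2b->1: no, bb/a meet in 1. 2b->2: no, bbb/c meet in 2. 2b->3: ok.
bc: 2c undefined. 2c->0: no, bcb/c meet in 2. 2c->1: no, bc/a meet in 1. 2c->2: no, bc/c meet in 2. 2c->3: ok.
abb: 3b undefined. 3b->0: ok.
baa: 3a undefined. 3a->0: no, abb/baa meet in 0. 3a->1: ok.
aacac: 3c undefined. 3c->0: ok.
All examples now run through 4 states with every (state, symbol) defined. Accept strings end in {0,3}, Reject strings end in {1,2}; accept={0,3}.

states=4 start=0 accept={0,3} delta: 0a->1 0b->2 0c->2 1a->0 1b->3 1c->0 2a->3 2b->3 2c->3 3a->1 3b->0 3c->0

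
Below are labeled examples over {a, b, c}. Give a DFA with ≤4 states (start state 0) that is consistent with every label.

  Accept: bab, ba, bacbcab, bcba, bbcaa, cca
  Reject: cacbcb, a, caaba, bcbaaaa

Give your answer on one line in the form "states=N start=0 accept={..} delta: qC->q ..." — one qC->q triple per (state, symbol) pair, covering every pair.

states=4 start=0 accept={1,2} delta: 0a->0 0b->1 0c->1 1a->1 1b->2 1c->3 2a->0 2b->0 2c->1 3a->2 3b->3 3c->2

Grow the machine one transition at a time. Run the examples from 0; the earliest place one falls off (shortest prefix, ties alphabetical) gets sent to the lowest-numbered state that keeps every Accept/Reject pair distinguishable — a pair clashes when both reach the same state with identical unread suffix — and to a fresh state only if none does.
a: 0a undefined. 0a->0: ok.
b: 0b undefined. 0b->0: no, bab/a meet in 0. Open state 1: 0b->1.
c: 0c undefined. 0c->0: no, ba/caaba meet in 1 with "a" left. 0c->1: ok.
ba: 1a undefined. 1a->0: no, ba/a meet in 0. 1a->1: ok.
bb: 1b undefined. 1b->0: no, bab/a meet in 0. 1b->1: no, bab/caaba meet in 1. Open state 2: 1b->2.
bc: 1c undefined. 1c->0: no, ba/cacbcb meet in 1. 1c->1: no, bcba/caaba meet in 2 with "a" left. 1c->2: no, cca/caaba meet in 2 with "a" left. Open state 3: 1c->3.
bbc: 2c undefined. 2c->0: no, bbcaa/a meet in 0. 2c->1: ok.
bcb: 3b undefined. 3b->0: no, bab/cacbcb meet in 2. 3b->1: no, ba/cacbcb meet in 1. 3b->2: no, bab/cacbcb meet in 2. 3b->3: ok.
cca: 3a undefined. 3a->0: no, bcba/a meet in 0. 3a->1: no, ba/bcbaaaa meet in 1. 3a->2: ok.
bacbc: 3c undefined. 3c->0: no, ba/cacbcb meet in 1. 3c->1: no, bab/cacbcb meet in 2. 3c->2: ok.
bcbaa: 2a undefined. 2a->0: ok.
cacbcb: 2b undefined. 2b->0: ok.
All examples now run through 4 states with every (state, symbol) defined. Accept strings end in {1,2}, Reject strings end in {0}; accept={1,2}.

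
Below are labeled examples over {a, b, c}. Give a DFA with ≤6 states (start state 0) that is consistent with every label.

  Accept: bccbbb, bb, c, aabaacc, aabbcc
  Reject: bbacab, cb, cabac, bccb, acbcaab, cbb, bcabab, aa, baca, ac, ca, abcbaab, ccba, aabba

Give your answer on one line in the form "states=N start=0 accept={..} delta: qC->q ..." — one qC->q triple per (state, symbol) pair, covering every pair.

State merging on the prefix tree: take the shortest (then alphabetical) example prefix whose next move is undefined and point that move at state 0, else 1, else 2, ...; a target is out if some Accept/Reject pair would then sit in one state with the same input left (inseparable). If every existing state is out, open a new one.
a: 0a undefined. 0a->0: no, c/ac meet in 0 with "c" left. Open state 1: 0a->1.
b: 0b undefined. 0b->0: ok.
c: 0c undefined. 0c->0: no, bccbbb/cb meet in 0. 0c->1: ok.
aa: 1a undefined. 1a->0: no, bb/aa meet in 0. 1a->1: no, c/aa meet in 1. Open state 2: 1a->2.
ab: 1b undefined. 1b->0: no, bb/cb meet in 0. 1b->1: no, c/cb meet in 1. 1b->2: ok.
ac: 1c undefined. 1c->0: no, bccbbb/bccb meet in 0. 1c->1: no, c/ac meet in 1. 1c->2: ok.
aab: 2b undefined. 2b->0: no, bccbbb/bccb meet in 0. 2b->1: no, bccbbb/bccb meet in 1. 2b->2: no, bccbbb/cb meet in 2. Open state 3: 2b->3.
abc: 2c undefined. 2c->0: ok.
aaba: 3a undefined. 3a->0: no, bb/bcabab meet in 0. 3a->1: no, c/ccba meet in 1. 3a->2: no, bb/cabac meet in 0. 3a->3: ok.
aabb: 3b undefined. 3b->0: no, bccbbb/bcabab meet in 0. 3b->1: no, bccbbb/cb meet in 2. 3b->2: no, bccbbb/bccb meet in 3. 3b->3: no, bccbbb/bccb meet in 3. Open state 4: 3b->4.
acbc: 3c undefined. 3c->0: no, bb/cabac meet in 0. 3c->1: no, c/cabac meet in 1. 3c->2: ok.
baca: 2a undefined. 2a->0: no, bb/bbacab meet in 0. 2a->1: no, c/baca meet in 1. 2a->2: ok.
aabba: 4a undefined. 4a->0: no, bb/aabba meet in 0. 4a->1: no, c/aabba meet in 1. 4a->2: ok.
aabbc: 4c undefined. 4c->0: ok.
bccbbb: 4b undefined. 4b->0: ok.
All examples now run through 5 states with every (state, symbol) defined. Accept strings end in {0,1}, Reject strings end in {2,3,4}; accept={0,1}.

states=5 start=0 accept={0,1} delta: 0a->1 0b->0 0c->1 1a->2 1b->2 1c->2 2a->2 2b->3 2c->0 3a->3 3b->4 3c->2 4a->2 4b->0 4c->0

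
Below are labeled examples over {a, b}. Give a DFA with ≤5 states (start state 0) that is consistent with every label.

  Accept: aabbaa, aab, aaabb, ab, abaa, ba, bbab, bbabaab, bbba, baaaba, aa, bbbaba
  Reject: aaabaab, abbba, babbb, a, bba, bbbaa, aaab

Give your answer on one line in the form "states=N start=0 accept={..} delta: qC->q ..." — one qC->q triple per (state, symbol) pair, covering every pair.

states=5 start=0 accept={0,2,4} delta: 0a->1 0b->1 1a->2 1b->0 2a->3 2b->4 3a->0 3b->1 4a->0 4b->0

Fold the examples into a partial DFA from state 0: repeatedly fix the first undefined (state, symbol) met by the shortest-then-alphabetical prefix, trying targets in increasing order and rejecting any under which an Accept and a Reject string meet in one state with the same remainder; add a state when all current targets are rejected. Accepting states are where Accept strings end.
a: 0a undefined. 0a->0: no, aab/aaab meet in 0 with "b" left. Open state 1: 0a->1.
b: 0b undefined. 0b->0: no, ba/a meet in 1. 0b->1: ok.
aa: 1a undefined. 1a->0: no, aab/a meet in 1. 1a->1: no, aabbaa/bbbaa meet in 1 with "bbaa" left. Open state 2: 1a->2.
ab: 1b undefined. 1b->0: ok.
aaa: 2a undefined. 2a->0: no, aaabb/bbbaa meet in 0. 2a->1: no, aab/aaabaab meet in 2 with "b" left. 2a->2: no, aab/aaab meet in 2 with "b" left. Open state 3: 2a->3.
aab: 2b undefined. 2b->0: no, aabbaa/bbbaa meet in 3. 2b->1: no, aab/abbba meet in 1. 2b->2: no, aab/babbb meet in 2. 2b->3: no, aab/bbbaa meet in 3. Open state 4: 2b->4.
aaab: 3b undefined. 3b->0: no, aab/aaabaab meet in 4. 3b->1: ok.
aabb: 4b undefined. 4b->0: ok.
baaa: 3a undefined. 3a->0: ok.
bbbaba: 4a undefined. 4a->0: ok.
All examples now run through 5 states with every (state, symbol) defined. Accept strings end in {0,2,4}, Reject strings end in {1,3}; accept={0,2,4}.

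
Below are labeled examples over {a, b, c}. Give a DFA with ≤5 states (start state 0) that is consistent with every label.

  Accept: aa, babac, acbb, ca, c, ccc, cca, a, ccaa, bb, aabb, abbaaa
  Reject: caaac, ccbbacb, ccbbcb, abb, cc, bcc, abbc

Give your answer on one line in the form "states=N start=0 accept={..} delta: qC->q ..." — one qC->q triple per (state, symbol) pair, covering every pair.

State merging on the prefix tree: take the shortest (then alphabetical) example prefix whose next move is undefined and point that move at state 0, else 1, else 2, ...; a target is out if some Accept/Reject pair would then sit in one state with the same input left (inseparable). If every existing state is out, open a new one.
a: 0a undefined. 0a->0: no, bb/abb meet in 0 with "bb" left. Open state 1: 0a->1.
b: 0b undefined. 0b->0: ok.
c: 0c undefined. 0c->0: no, c/ccbbcb meet in 0. 0c->1: ok.
aa: 1a undefined. 1a->0: no, c/caaac meet in 1. 1a->1: no, aabb/abb meet in 1 with "bb" left. Open state 2: 1a->2.
ab: 1b undefined. 1b->0: no, babac/cc meet in 1 with "c" left. 1b->1: no, c/abb meet in 1. 1b->2: ok.
ac: 1c undefined. 1c->0: no, aa/ccbbcb meet in 2. 1c->1: no, acbb/abb meet in 2 with "b" left. 1c->2: no, aa/cc meet in 2. Open state 3: 1c->3.
aab: 2b undefined. 2b->0: no, c/abbc meet in 1. 2b->1: no, c/abb meet in 1. 2b->2: no, aa/abb meet in 2. 2b->3: no, ccc/abbc meet in 3 with "c" left. Open state 4: 2b->4.
acb: 3b undefined. 3b->0: no, aa/ccbbcb meet in 2. 3b->1: ok.
caa: 2a undefined. 2a->0: no, aa/ccbbacb meet in 2. 2a->1: no, babac/cc meet in 3. 2a->2: no, babac/caaac meet in 2 with "c" left. 2a->3: ok.
cca: 3a undefined. 3a->0: no, c/caaac meet in 1. 3a->1: ok.
ccc: 3c undefined. 3c->0: no, babac/ccbbacb meet in 0. 3c->1: no, aa/ccbbacb meet in 2. 3c->2: ok.
aabb: 4b undefined. 4b->0: ok.
abba: 4a undefined. 4a->0: ok.
abbc: 4c undefined. 4c->0: no, bb/abbc meet in 0. 4c->1: no, c/abbc meet in 1. 4c->2: no, aa/abbc meet in 2. 4c->3: ok.
ccbbc: 2c undefined. 2c->0: no, bb/ccbbcb meet in 0. 2c->1: no, aa/ccbbcb meet in 2. 2c->2: ok.
All examples now run through 5 states with every (state, symbol) defined. Accept strings end in {0,1,2}, Reject strings end in {3,4}; accept={0,1,2}.

states=5 start=0 accept={0,1,2} delta: 0a->1 0b->0 0c->1 1a->2 1b->2 1c->3 2a->3 2b->4 2c->2 3a->1 3b->1 3c->2 4a->0 4b->0 4c->3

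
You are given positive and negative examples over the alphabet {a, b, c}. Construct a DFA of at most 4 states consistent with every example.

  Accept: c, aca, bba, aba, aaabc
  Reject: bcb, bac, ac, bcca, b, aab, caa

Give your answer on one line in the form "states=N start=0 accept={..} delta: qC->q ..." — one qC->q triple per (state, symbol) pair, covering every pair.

State merging on the prefix tree: take the shortest (then alphabetical) example prefix whose next move is undefined and point that move at state 0, else 1, else 2, ...; a target is out if some Accept/Reject pair would then sit in one state with the same input left (inseparable). If every existing state is out, open a new one.
a: 0a undefined. 0a->0: no, c/ac meet in 0 with "c" left. Open state 1: 0a->1.
b: 0b undefined. 0b->0: ok.
c: 0c undefined. 0c->0: no, c/bcb meet in 0. 0c->1: no, aca/bcca meet in 1 with "ca" left. Open state 2: 0c->2.
aa: 1a undefined. 1a->0: ok.
ab: 1b undefined. 1b->0: ok.
ac: 1c undefined. 1c->0: ok.
ca: 2a undefined. 2a->0: no, aca/caa meet in 1. 2a->1: ok.
bcb: 2b undefined. 2b->0: ok.
bcc: 2c undefined. 2c->0: no, aca/bcca meet in 1. 2c->1: ok.
All examples now run through 3 states with every (state, symbol) defined. Accept strings end in {1,2}, Reject strings end in {0}; accept={1,2}.

states=3 start=0 accept={1,2} delta: 0a->1 0b->0 0c->2 1a->0 1b->0 1c->0 2a->1 2b->0 2c->1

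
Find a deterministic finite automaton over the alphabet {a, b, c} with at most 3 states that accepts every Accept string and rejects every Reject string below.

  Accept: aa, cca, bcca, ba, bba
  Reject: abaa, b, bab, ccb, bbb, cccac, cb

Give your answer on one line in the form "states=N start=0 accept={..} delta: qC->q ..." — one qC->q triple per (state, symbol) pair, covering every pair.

states=3 start=0 accept={0,2} delta: 0a->0 0b->1 0c->1 1a->2 1b->1 1c->0 2a->1 2b->1 2c->1

Grow the machine one transition at a time. Run the examples from 0; the earliest place one falls off (shortest prefix, ties alphabetical) gets sent to the lowest-numbered state that keeps every Accept/Reject pair distinguishable — a pair clashes when both reach the same state with identical unread suffix — and to a fresh state only if none does.
a: 0a undefined. 0a->0: ok.
b: 0b undefined. 0b->0: no, aa/abaa meet in 0. Open state 1: 0b->1.
c: 0c undefined. 0c->0: no, aa/cccac meet in 0. 0c->1: ok.
ba: 1a undefined. 1a->0: no, aa/abaa meet in 0. 1a->1: no, ba/abaa meet in 1. Open state 2: 1a->2.
bb: 1b undefined. 1b->0: no, aa/cb meet in 0. 1b->1: ok.
bc: 1c undefined. 1c->0: ok.
bab: 2b undefined. 2b->0: no, aa/bab meet in 0. 2b->1: ok.
abaa: 2a undefined. 2a->0: no, aa/abaa meet in 0. 2a->1: ok.
cccac: 2c undefined. 2c->0: no, aa/cccac meet in 0. 2c->1: ok.
All examples now run through 3 states with every (state, symbol) defined. Accept strings end in {0,2}, Reject strings end in {1}; accept={0,2}.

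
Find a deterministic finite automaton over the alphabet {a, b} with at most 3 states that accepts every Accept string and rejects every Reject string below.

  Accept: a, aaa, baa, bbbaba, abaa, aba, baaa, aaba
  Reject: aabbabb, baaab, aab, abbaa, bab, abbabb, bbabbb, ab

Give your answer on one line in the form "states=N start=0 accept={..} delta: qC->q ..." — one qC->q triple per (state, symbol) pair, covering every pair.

states=3 start=0 accept={0} delta: 0a->0 0b->1 1a->0 1b->2 2a->2 2b->0

State merging on the prefix tree: take the shortest (then alphabetical) example prefix whose next move is undefined and point that move at state 0, else 1, else 2, ...; a target is out if some Accept/Reject pair would then sit in one state with the same input left (inseparable). If every existing state is out, open a new one.
a: 0a undefined. 0a->0: ok.
b: 0b undefined. 0b->0: no, a/aabbabb meet in 0. Open state 1: 0b->1.
ba: 1a undefined. 1a->0: ok.
bb: 1b undefined. 1b->0: no, a/aabbabb meet in 0. 1b->1: no, a/abbaa meet in 0. Open state 2: 1b->2.
bba: 2a undefined. 2a->0: no, a/abbaa meet in 0. 2a->1: no, a/abbaa meet in 0. 2a->2: ok.
bbb: 2b undefined. 2b->0: ok.
All examples now run through 3 states with every (state, symbol) defined. Accept strings end in {0}, Reject strings end in {1,2}; accept={0}.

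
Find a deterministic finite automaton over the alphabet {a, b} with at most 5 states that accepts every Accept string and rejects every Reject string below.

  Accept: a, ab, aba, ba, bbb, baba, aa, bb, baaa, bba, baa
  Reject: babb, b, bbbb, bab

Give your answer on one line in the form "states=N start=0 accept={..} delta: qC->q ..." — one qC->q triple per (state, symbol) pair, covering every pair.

states=5 start=0 accept={0,1,3} delta: 0a->1 0b->2 1a->0 1b->0 2a->3 2b->1 3a->0 3b->4 4a->0 4b->2

Fold the examples into a partial DFA from state 0: repeatedly fix the first undefined (state, symbol) met by the shortest-then-alphabetical prefix, trying targets in increasing order and rejecting any under which an Accept and a Reject string meet in one state with the same remainder; add a state when all current targets are rejected. Accepting states are where Accept strings end.
a: 0a undefined. 0a->0: no, ab/b meet in 0 with "b" left. Open state 1: 0a->1.
b: 0b undefined. 0b->0: no, ab/bab meet in 1 with "b" left. 0b->1: no, a/b meet in 1. Open state 2: 0b->2.
aa: 1a undefined. 1a->0: ok.
ab: 1b undefined. 1b->0: ok.
ba: 2a undefined. 2a->0: no, bb/babb meet in 2 with "b" left. 2a->1: no, ab/bab meet in 0. 2a->2: no, ba/b meet in 2. Open state 3: 2a->3.
bb: 2b undefined. 2b->0: no, ab/bbbb meet in 0. 2b->1: ok.
baa: 3a undefined. 3a->0: ok.
bab: 3b undefined. 3b->0: no, ab/bab meet in 0. 3b->1: no, a/bab meet in 1. 3b->2: no, a/babb meet in 1. 3b->3: no, ba/babb meet in 3. Open state 4: 3b->4.
baba: 4a undefined. 4a->0: ok.
babb: 4b undefined. 4b->0: no, ab/babb meet in 0. 4b->1: no, a/babb meet in 1. 4b->2: ok.
All examples now run through 5 states with every (state, symbol) defined. Accept strings end in {0,1,3}, Reject strings end in {2,4}; accept={0,1,3}.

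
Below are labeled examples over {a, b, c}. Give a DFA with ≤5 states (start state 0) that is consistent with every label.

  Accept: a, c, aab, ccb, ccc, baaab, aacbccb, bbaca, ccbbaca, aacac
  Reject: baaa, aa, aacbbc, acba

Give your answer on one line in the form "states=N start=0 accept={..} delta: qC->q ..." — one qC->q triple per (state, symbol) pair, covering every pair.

Fold the examples into a partial DFA from state 0: repeatedly fix the first undefined (state, symbol) met by the shortest-then-alphabetical prefix, trying targets in increasing order and rejecting any under which an Accept and a Reject string meet in one state with the same remainder; add a state when all current targets are rejected. Accepting states are where Accept strings end.
a: 0a undefined. 0a->0: no, a/aa meet in 0. Open state 1: 0a->1.
b: 0b undefined. 0b->0: ok.
c: 0c undefined. 0c->0: ok.
aa: 1a undefined. 1a->0: no, a/baaa meet in 1. 1a->1: no, a/baaa meet in 1. Open state 2: 1a->2.
ac: 1c undefined. 1c->0: no, a/acba meet in 1. 1c->1: no, bbaca/aa meet in 2. 1c->2: no, bbaca/baaa meet in 2 with "a" left. Open state 3: 1c->3.
aab: 2b undefined. 2b->0: ok.
aac: 2c undefined. 2c->0: no, c/aacbbc meet in 0. 2c->1: ok.
acb: 3b undefined. 3b->0: no, a/acba meet in 1. 3b->1: ok.
aacb: 1b undefined. 1b->0: no, c/aacbbc meet in 0. 1b->1: ok.
baaa: 2a undefined. 2a->0: no, c/baaa meet in 0. 2a->1: no, a/baaa meet in 1. 2a->2: ok.
bbaca: 3a undefined. 3a->0: ok.
aacbcc: 3c undefined. 3c->0: ok.
All examples now run through 4 states with every (state, symbol) defined. Accept strings end in {0,1}, Reject strings end in {2,3}; accept={0,1}.

states=4 start=0 accept={0,1} delta: 0a->1 0b->0 0c->0 1a->2 1b->1 1c->3 2a->2 2b->0 2c->1 3a->0 3b->1 3c->0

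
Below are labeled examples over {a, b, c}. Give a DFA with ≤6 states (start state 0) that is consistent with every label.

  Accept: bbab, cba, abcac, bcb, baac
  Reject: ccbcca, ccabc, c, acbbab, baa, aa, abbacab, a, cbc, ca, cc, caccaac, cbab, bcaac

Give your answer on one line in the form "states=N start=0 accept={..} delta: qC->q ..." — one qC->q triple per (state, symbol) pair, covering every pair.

Grow the machine one transition at a time. Run the examples from 0; the earliest place one falls off (shortest prefix, ties alphabetical) gets sent to the lowest-numbered state that keeps every Accept/Reject pair distinguishable — a pair clashes when both reach the same state with identical unread suffix — and to a fresh state only if none does.
a: 0a undefined. 0a->0: ok.
b: 0b undefined. 0b->0: no, bbab/baa meet in 0. Open state 1: 0b->1.
c: 0c undefined. 0c->0: no, bbab/acbbab meet in 1 with "bab" left. 0c->1: no, bbab/cbab meet in 1 with "bab" left. Open state 2: 0c->2.
ba: 1a undefined. 1a->0: no, baac/c meet in 2. 1a->1: ok.
bb: 1b undefined. 1b->0: no, bbab/baa meet in 1. 1b->1: no, bbab/baa meet in 1. 1b->2: ok.
bc: 1c undefined. 1c->0: no, abcac/c meet in 2. 1c->1: no, abcac/baa meet in 1. 1c->2: no, baac/c meet in 2. Open state 3: 1c->3.
ca: 2a undefined. 2a->0: no, bbab/baa meet in 1. 2a->1: no, bbab/c meet in 2. 2a->2: ok.
cb: 2b undefined. 2b->0: no, bbab/aa meet in 0. 2b->1: no, bbab/acbbab meet in 1. 2b->2: no, bbab/c meet in 2. 2b->3: ok.
cc: 2c undefined. 2c->0: no, bbab/ccabc meet in 3. 2c->1: no, cba/ccbcca meet in 3 with "a" left. 2c->2: no, bbab/abbacab meet in 3. 2c->3: no, bbab/cc meet in 3. Open state 4: 2c->4.
bca: 3a undefined. 3a->0: no, cba/aa meet in 0. 3a->1: no, bbab/bcaac meet in 3. 3a->2: no, bbab/cbab meet in 3. 3a->3: no, abcac/cbc meet in 3 with "c" left. 3a->4: no, cba/cc meet in 4. Open state 5: 3a->5.
bcb: 3b undefined. 3b->0: no, bcb/aa meet in 0. 3b->1: no, bcb/baa meet in 1. 3b->2: no, bbab/acbbab meet in 3. 3b->3: ok.
cbc: 3c undefined. 3c->0: ok.
cca: 4a undefined. 4a->0: no, bbab/ccabc meet in 3. 4a->1: ok.
ccb: 4b undefined. 4b->0: ok.
bcaa: 5a undefined. 5a->0: ok.
cacc: 4c undefined. 4c->0: ok.
cbab: 5b undefined. 5b->0: ok.
abcac: 5c undefined. 5c->0: no, abcac/acbbab meet in 0. 5c->1: no, abcac/ccbcca meet in 1. 5c->2: no, abcac/c meet in 2. 5c->3: ok.
All examples now run through 6 states with every (state, symbol) defined. Accept strings end in {3,5}, Reject strings end in {0,1,2,4}; accept={3,5}.

states=6 start=0 accept={3,5} delta: 0a->0 0b->1 0c->2 1a->1 1b->2 1c->3 2a->2 2b->3 2c->4 3a->5 3b->3 3c->0 4a->1 4b->0 4c->0 5a->0 5b->0 5c->3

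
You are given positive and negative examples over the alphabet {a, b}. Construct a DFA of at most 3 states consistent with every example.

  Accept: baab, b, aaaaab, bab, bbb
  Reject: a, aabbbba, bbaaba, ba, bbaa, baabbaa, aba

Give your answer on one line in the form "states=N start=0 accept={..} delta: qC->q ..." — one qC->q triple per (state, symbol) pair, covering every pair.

states=2 start=0 accept={1} delta: 0a->0 0b->1 1a->0 1b->0

State merging on the prefix tree: take the shortest (then alphabetical) example prefix whose next move is undefined and point that move at state 0, else 1, else 2, ...; a target is out if some Accept/Reject pair would then sit in one state with the same input left (inseparable). If every existing state is out, open a new one.
a: 0a undefined. 0a->0: ok.
b: 0b undefined. 0b->0: no, baab/a meet in 0. Open state 1: 0b->1.
ba: 1a undefined. 1a->0: ok.
bb: 1b undefined. 1b->0: ok.
All examples now run through 2 states with every (state, symbol) defined. Accept strings end in {1}, Reject strings end in {0}; accept={1}.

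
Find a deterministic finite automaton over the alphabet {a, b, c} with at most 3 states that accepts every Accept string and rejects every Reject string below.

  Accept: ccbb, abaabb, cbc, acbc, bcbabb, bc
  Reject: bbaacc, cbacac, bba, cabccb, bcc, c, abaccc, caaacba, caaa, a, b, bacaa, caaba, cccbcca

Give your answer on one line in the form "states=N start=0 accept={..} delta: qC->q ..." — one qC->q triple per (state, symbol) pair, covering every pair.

State merging on the prefix tree: take the shortest (then alphabetical) example prefix whose next move is undefined and point that move at state 0, else 1, else 2, ...; a target is out if some Accept/Reject pair would then sit in one state with the same input left (inseparable). If every existing state is out, open a new one.
a: 0a undefined. 0a->0: ok.
b: 0b undefined. 0b->0: no, abaabb/bba meet in 0. Open state 1: 0b->1.
c: 0c undefined. 0c->0: ok.
ba: 1a undefined. 1a->0: ok.
bb: 1b undefined. 1b->0: no, ccbb/bbaacc meet in 0. 1b->1: no, ccbb/b meet in 1. Open state 2: 1b->2.
bc: 1c undefined. 1c->0: no, cbc/cbacac meet in 0. 1c->1: no, ccbb/cabccb meet in 2. 1c->2: ok.
bba: 2a undefined. 2a->0: ok.
bcb: 2b undefined. 2b->0: ok.
bcc: 2c undefined. 2c->0: ok.
All examples now run through 3 states with every (state, symbol) defined. Accept strings end in {2}, Reject strings end in {0,1}; accept={2}.

states=3 start=0 accept={2} delta: 0a->0 0b->1 0c->0 1a->0 1b->2 1c->2 2a->0 2b->0 2c->0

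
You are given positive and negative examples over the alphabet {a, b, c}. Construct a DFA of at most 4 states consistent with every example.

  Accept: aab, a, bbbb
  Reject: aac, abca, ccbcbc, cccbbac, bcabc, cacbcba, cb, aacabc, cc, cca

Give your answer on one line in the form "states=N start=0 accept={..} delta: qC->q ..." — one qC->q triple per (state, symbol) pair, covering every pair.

Fold the examples into a partial DFA from state 0: repeatedly fix the first undefined (state, symbol) met by the shortest-then-alphabetical prefix, trying targets in increasing order and rejecting any under which an Accept and a Reject string meet in one state with the same remainder; add a state when all current targets are rejected. Accepting states are where Accept strings end.
a: 0a undefined. 0a->0: ok.
b: 0b undefined. 0b->0: ok.
c: 0c undefined. 0c->0: no, aab/aac meet in 0. Open state 1: 0c->1.
ca: 1a undefined. 1a->0: no, aab/abca meet in 0. 1a->1: ok.
cb: 1b undefined. 1b->0: no, aab/cb meet in 0. 1b->1: ok.
cc: 1c undefined. 1c->0: no, aab/ccbcbc meet in 0. 1c->1: ok.
All examples now run through 2 states with every (state, symbol) defined. Accept strings end in {0}, Reject strings end in {1}; accept={0}.

states=2 start=0 accept={0} delta: 0a->0 0b->0 0c->1 1a->1 1b->1 1c->1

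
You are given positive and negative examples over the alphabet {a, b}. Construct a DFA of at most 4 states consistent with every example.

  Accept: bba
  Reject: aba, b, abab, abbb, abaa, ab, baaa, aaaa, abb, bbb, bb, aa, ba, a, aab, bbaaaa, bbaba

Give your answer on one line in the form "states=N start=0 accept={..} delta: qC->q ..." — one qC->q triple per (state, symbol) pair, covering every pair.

State merging on the prefix tree: take the shortest (then alphabetical) example prefix whose next move is undefined and point that move at state 0, else 1, else 2, ...; a target is out if some Accept/Reject pair would then sit in one state with the same input left (inseparable). If every existing state is out, open a new one.
a: 0a undefined. 0a->0: ok.
b: 0b undefined. 0b->0: no, bba/aba meet in 0. Open state 1: 0b->1.
ba: 1a undefined. 1a->0: ok.
bb: 1b undefined. 1b->0: no, bba/aba meet in 0. 1b->1: no, bba/aba meet in 0. Open state 2: 1b->2.
bba: 2a undefined. 2a->0: no, bba/aba meet in 0. 2a->1: no, bba/b meet in 1. 2a->2: no, bba/abb meet in 2. Open state 3: 2a->3.
bbb: 2b undefined. 2b->0: ok.
bbaa: 3a undefined. 3a->0: ok.
bbab: 3b undefined. 3b->0: ok.
All examples now run through 4 states with every (state, symbol) defined. Accept strings end in {3}, Reject strings end in {0,1,2}; accept={3}.

states=4 start=0 accept={3} delta: 0a->0 0b->1 1a->0 1b->2 2a->3 2b->0 3a->0 3b->0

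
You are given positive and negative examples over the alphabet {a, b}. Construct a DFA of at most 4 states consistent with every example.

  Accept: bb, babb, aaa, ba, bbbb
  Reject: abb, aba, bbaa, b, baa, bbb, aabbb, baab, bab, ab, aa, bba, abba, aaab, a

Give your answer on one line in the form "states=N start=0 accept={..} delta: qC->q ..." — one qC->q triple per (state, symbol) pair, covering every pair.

State merging on the prefix tree: take the shortest (then alphabetical) example prefix whose next move is undefined and point that move at state 0, else 1, else 2, ...; a target is out if some Accept/Reject pair would then sit in one state with the same input left (inseparable). If every existing state is out, open a new one.
a: 0a undefined. 0a->0: no, bb/abb meet in 0 with "bb" left. Open state 1: 0a->1.
b: 0b undefined. 0b->0: no, bb/b meet in 0. 0b->1: no, bb/ab meet in 1 with "b" left. Open state 2: 0b->2.
aa: 1a undefined. 1a->0: no, aaa/a meet in 1. 1a->1: no, aaa/aa meet in 1. 1a->2: no, bbbb/aabbb meet in 2 with "bbb" left. Open state 3: 1a->3.
ab: 1b undefined. 1b->0: no, ba/abba meet in 2 with "a" left. 1b->1: ok.
ba: 2a undefined. 2a->0: ok.
bb: 2b undefined. 2b->0: ok.
aaa: 3a undefined. 3a->0: ok.
aab: 3b undefined. 3b->0: no, bb/aabbb meet in 0. 3b->1: ok.
All examples now run through 4 states with every (state, symbol) defined. Accept strings end in {0}, Reject strings end in {1,2,3}; accept={0}.

states=4 start=0 accept={0} delta: 0a->1 0b->2 1a->3 1b->1 2a->0 2b->0 3a->0 3b->1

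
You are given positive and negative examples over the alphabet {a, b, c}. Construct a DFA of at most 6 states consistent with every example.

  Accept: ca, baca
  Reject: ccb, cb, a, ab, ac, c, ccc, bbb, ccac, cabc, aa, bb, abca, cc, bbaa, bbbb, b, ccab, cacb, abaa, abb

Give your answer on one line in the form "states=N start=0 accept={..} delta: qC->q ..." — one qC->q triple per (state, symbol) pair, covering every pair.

states=3 start=0 accept={2} delta: 0a->0 0b->1 0c->1 1a->2 1b->0 1c->0 2a->0 2b->0 2c->1

Fold the examples into a partial DFA from state 0: repeatedly fix the first undefined (state, symbol) met by the shortest-then-alphabetical prefix, trying targets in increasing order and rejecting any under which an Accept and a Reject string meet in one state with the same remainder; add a state when all current targets are rejected. Accepting states are where Accept strings end.
a: 0a undefined. 0a->0: ok.
b: 0b undefined. 0b->0: no, ca/abca meet in 0 with "ca" left. Open state 1: 0b->1.
c: 0c undefined. 0c->0: no, ca/a meet in 0. 0c->1: ok.
ba: 1a undefined. 1a->0: no, ca/a meet in 0. 1a->1: no, ca/ab meet in 1. Open state 2: 1a->2.
bb: 1b undefined. 1b->0: ok.
cc: 1c undefined. 1c->0: ok.
bac: 2c undefined. 2c->0: no, baca/cb meet in 0. 2c->1: ok.
cab: 2b undefined. 2b->0: ok.
abaa: 2a undefined. 2a->0: ok.
All examples now run through 3 states with every (state, symbol) defined. Accept strings end in {2}, Reject strings end in {0,1}; accept={2}.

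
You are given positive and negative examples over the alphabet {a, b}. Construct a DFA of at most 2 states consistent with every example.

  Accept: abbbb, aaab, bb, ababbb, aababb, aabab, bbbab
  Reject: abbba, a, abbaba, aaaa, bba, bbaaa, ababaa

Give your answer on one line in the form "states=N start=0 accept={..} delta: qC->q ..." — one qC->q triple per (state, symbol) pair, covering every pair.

states=2 start=0 accept={1} delta: 0a->0 0b->1 1a->0 1b->1

Fold the examples into a partial DFA from state 0: repeatedly fix the first undefined (state, symbol) met by the shortest-then-alphabetical prefix, trying targets in increasing order and rejecting any under which an Accept and a Reject string meet in one state with the same remainder; add a state when all current targets are rejected. Accepting states are where Accept strings end.
a: 0a undefined. 0a->0: ok.
b: 0b undefined. 0b->0: no, abbbb/abbba meet in 0. Open state 1: 0b->1.
bb: 1b undefined. 1b->0: no, abbbb/a meet in 0. 1b->1: ok.
aba: 1a undefined. 1a->0: ok.
All examples now run through 2 states with every (state, symbol) defined. Accept strings end in {1}, Reject strings end in {0}; accept={1}.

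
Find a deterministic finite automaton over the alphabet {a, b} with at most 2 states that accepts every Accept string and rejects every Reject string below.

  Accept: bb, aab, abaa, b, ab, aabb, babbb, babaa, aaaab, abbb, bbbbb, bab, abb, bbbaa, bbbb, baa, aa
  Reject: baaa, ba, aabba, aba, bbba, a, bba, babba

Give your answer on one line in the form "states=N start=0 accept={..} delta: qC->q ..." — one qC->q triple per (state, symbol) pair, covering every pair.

states=2 start=0 accept={0} delta: 0a->1 0b->0 1a->0 1b->0

Grow the machine one transition at a time. Run the examples from 0; the earliest place one falls off (shortest prefix, ties alphabetical) gets sent to the lowest-numbered state that keeps every Accept/Reject pair distinguishable — a pair clashes when both reach the same state with identical unread suffix — and to a fresh state only if none does.
a: 0a undefined. 0a->0: no, aa/a meet in 0. Open state 1: 0a->1.
b: 0b undefined. 0b->0: ok.
aa: 1a undefined. 1a->0: ok.
ab: 1b undefined. 1b->0: ok.
All examples now run through 2 states with every (state, symbol) defined. Accept strings end in {0}, Reject strings end in {1}; accept={0}.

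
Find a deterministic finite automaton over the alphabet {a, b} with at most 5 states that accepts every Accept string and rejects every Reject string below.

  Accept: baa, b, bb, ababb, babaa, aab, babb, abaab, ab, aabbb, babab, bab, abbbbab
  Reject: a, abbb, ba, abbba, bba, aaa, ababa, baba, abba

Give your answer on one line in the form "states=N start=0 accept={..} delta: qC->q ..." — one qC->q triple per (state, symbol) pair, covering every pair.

Fold the examples into a partial DFA from state 0: repeatedly fix the first undefined (state, symbol) met by the shortest-then-alphabetical prefix, trying targets in increasing order and rejecting any under which an Accept and a Reject string meet in one state with the same remainder; add a state when all current targets are rejected. Accepting states are where Accept strings end.
a: 0a undefined. 0a->0: no, aabbb/abbb meet in 0 with "bbb" left. Open state 1: 0a->1.
b: 0b undefined. 0b->0: ok.
aa: 1a undefined. 1a->0: ok.
ab: 1b undefined. 1b->0: no, baa/abbb meet in 0. 1b->1: no, baa/abbba meet in 0. Open state 2: 1b->2.
aba: 2a undefined. 2a->0: no, baa/baba meet in 0. 2a->1: ok.
abb: 2b undefined. 2b->0: no, baa/abbb meet in 0. 2b->1: no, baa/abba meet in 0. 2b->2: no, ababb/abbb meet in 2. Open state 3: 2b->3.
abba: 3a undefined. 3a->0: no, baa/abba meet in 0. 3a->1: ok.
abbb: 3b undefined. 3b->0: no, baa/abbb meet in 0. 3b->1: no, baa/abbba meet in 0. 3b->2: no, ab/abbb meet in 2. 3b->3: no, ababb/abbb meet in 3. Open state 4: 3b->4.
abbba: 4a undefined. 4a->0: no, baa/abbba meet in 0. 4a->1: ok.
abbbb: 4b undefined. 4b->0: ok.
All examples now run through 5 states with every (state, symbol) defined. Accept strings end in {0,2,3}, Reject strings end in {1,4}; accept={0,2,3}.

states=5 start=0 accept={0,2,3} delta: 0a->1 0b->0 1a->0 1b->2 2a->1 2b->3 3a->1 3b->4 4a->1 4b->0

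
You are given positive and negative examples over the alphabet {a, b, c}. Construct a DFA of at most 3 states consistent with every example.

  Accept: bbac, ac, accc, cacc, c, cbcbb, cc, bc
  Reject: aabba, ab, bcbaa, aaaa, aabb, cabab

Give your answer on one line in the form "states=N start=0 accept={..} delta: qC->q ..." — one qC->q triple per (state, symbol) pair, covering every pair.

State merging on the prefix tree: take the shortest (then alphabetical) example prefix whose next move is undefined and point that move at state 0, else 1, else 2, ...; a target is out if some Accept/Reject pair would then sit in one state with the same input left (inseparable). If every existing state is out, open a new one.
a: 0a undefined. 0a->0: ok.
b: 0b undefined. 0b->0: ok.
c: 0c undefined. 0c->0: no, bbac/aabba meet in 0. Open state 1: 0c->1.
ca: 1a undefined. 1a->0: ok.
cb: 1b undefined. 1b->0: no, cbcbb/aabba meet in 0. 1b->1: ok.
cc: 1c undefined. 1c->0: no, cacc/aabba meet in 0. 1c->1: ok.
All examples now run through 2 states with every (state, symbol) defined. Accept strings end in {1}, Reject strings end in {0}; accept={1}.

states=2 start=0 accept={1} delta: 0a->0 0b->0 0c->1 1a->0 1b->1 1c->1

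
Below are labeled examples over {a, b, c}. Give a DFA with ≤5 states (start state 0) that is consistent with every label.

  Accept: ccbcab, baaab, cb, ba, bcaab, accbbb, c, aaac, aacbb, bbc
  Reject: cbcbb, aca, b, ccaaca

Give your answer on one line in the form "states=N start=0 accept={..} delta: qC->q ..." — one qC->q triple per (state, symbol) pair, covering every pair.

states=4 start=0 accept={0,2} delta: 0a->0 0b->1 0c->2 1a->2 1b->0 1c->1 2a->3 2b->2 2c->1 3a->1 3b->0 3c->2

Grow the machine one transition at a time. Run the examples from 0; the earliest place one falls off (shortest prefix, ties alphabetical) gets sent to the lowest-numbered state that keeps every Accept/Reject pair distinguishable — a pair clashes when both reach the same state with identical unread suffix — and to a fresh state only if none does.
a: 0a undefined. 0a->0: ok.
b: 0b undefined. 0b->0: no, baaab/b meet in 0. Open state 1: 0b->1.
c: 0c undefined. 0c->0: no, cb/b meet in 1. 0c->1: no, ba/aca meet in 1 with "a" left. Open state 2: 0c->2.
ba: 1a undefined. 1a->0: no, baaab/b meet in 1. 1a->1: no, ba/b meet in 1. 1a->2: ok.
bb: 1b undefined. 1b->0: ok.
bc: 1c undefined. 1c->0: no, bcaab/b meet in 1. 1c->1: ok.
cb: 2b undefined. 2b->0: no, aacbb/cbcbb meet in 1. 2b->1: no, cb/cbcbb meet in 1. 2b->2: ok.
cc: 2c undefined. 2c->0: no, accbbb/b meet in 1. 2c->1: ok.
aca: 2a undefined. 2a->0: no, ccbcab/cbcbb meet in 1. 2a->1: no, baaab/ccaaca meet in 2. 2a->2: no, ccbcab/aca meet in 2. Open state 3: 2a->3.
baaa: 3a undefined. 3a->0: no, baaab/cbcbb meet in 1. 3a->1: ok.
bcaab: 3b undefined. 3b->0: ok.
ccaac: 3c undefined. 3c->0: no, ccbcab/ccaaca meet in 0. 3c->1: no, cb/ccaaca meet in 2. 3c->2: ok.
All examples now run through 4 states with every (state, symbol) defined. Accept strings end in {0,2}, Reject strings end in {1,3}; accept={0,2}.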